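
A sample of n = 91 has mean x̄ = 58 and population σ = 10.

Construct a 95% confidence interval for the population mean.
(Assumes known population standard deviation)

Answer: (55.9453, 60.0547)

Derivation:
Confidence level: 95%, α = 0.05
z_0.025 = 1.960
SE = σ/√n = 10/√91 = 1.0483
Margin of error = 1.960 × 1.0483 = 2.0547
CI: x̄ ± margin = 58 ± 2.0547
CI: (55.9453, 60.0547)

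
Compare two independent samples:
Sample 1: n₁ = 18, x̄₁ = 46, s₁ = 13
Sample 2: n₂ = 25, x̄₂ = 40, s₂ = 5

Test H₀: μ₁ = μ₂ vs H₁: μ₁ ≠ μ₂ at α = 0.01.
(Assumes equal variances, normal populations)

Answer: t = 2.1089, fail to reject H₀

Derivation:
Pooled variance: s²_p = [17×13² + 24×5²]/(41) = 84.7073
s_p = 9.2037
SE = s_p×√(1/n₁ + 1/n₂) = 9.2037×√(1/18 + 1/25) = 2.8451
t = (x̄₁ - x̄₂)/SE = (46 - 40)/2.8451 = 2.1089
df = 41, t-critical = ±2.701
Decision: fail to reject H₀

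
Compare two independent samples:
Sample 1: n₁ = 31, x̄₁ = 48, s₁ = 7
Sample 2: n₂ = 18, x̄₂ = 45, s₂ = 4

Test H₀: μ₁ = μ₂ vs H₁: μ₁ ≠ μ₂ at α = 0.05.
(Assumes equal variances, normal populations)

Pooled variance: s²_p = [30×7² + 17×4²]/(47) = 37.0638
s_p = 6.0880
SE = s_p×√(1/n₁ + 1/n₂) = 6.0880×√(1/31 + 1/18) = 1.8041
t = (x̄₁ - x̄₂)/SE = (48 - 45)/1.8041 = 1.6629
df = 47, t-critical = ±2.012
Decision: fail to reject H₀

Answer: t = 1.6629, fail to reject H₀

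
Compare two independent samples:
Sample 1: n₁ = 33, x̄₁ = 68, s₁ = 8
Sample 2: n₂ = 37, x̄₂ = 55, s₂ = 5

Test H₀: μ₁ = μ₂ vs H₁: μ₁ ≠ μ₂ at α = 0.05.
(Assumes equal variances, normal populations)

Answer: t = 8.2461, reject H₀

Derivation:
Pooled variance: s²_p = [32×8² + 36×5²]/(68) = 43.3529
s_p = 6.5843
SE = s_p×√(1/n₁ + 1/n₂) = 6.5843×√(1/33 + 1/37) = 1.5765
t = (x̄₁ - x̄₂)/SE = (68 - 55)/1.5765 = 8.2461
df = 68, t-critical = ±1.995
Decision: reject H₀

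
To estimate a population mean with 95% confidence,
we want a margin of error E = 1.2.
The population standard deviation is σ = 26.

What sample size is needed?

Answer: n = 1804

Derivation:
z_0.025 = 1.960
n = (z×σ/E)² = (1.960×26/1.2)²
n = 1803.4178
Round up: n = 1804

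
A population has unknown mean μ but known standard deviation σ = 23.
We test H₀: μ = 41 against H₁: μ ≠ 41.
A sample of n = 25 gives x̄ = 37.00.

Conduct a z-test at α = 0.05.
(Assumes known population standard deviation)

Standard error: SE = σ/√n = 23/√25 = 4.6000
z-statistic: z = (x̄ - μ₀)/SE = (37.00 - 41)/4.6000 = -0.8696
Critical value: ±1.960
p-value = 0.3845
Decision: fail to reject H₀

Answer: z = -0.8696, fail to reject H₀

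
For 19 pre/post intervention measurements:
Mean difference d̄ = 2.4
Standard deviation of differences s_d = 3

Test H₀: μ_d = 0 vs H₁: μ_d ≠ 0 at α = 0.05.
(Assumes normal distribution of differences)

Answer: t = 3.4874, reject H₀

Derivation:
df = n - 1 = 18
SE = s_d/√n = 3/√19 = 0.6882
t = d̄/SE = 2.4/0.6882 = 3.4874
Critical value: t_{0.025,18} = ±2.101
p-value ≈ 0.0026
Decision: reject H₀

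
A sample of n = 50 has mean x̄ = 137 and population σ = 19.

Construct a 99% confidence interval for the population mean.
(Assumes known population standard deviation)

Confidence level: 99%, α = 0.01
z_0.005 = 2.576
SE = σ/√n = 19/√50 = 2.6870
Margin of error = 2.576 × 2.6870 = 6.9217
CI: x̄ ± margin = 137 ± 6.9217
CI: (130.0783, 143.9217)

Answer: (130.0783, 143.9217)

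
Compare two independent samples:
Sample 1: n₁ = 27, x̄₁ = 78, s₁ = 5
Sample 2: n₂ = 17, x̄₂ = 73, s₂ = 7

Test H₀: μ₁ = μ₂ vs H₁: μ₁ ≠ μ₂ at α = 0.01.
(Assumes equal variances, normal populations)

Answer: t = 2.7638, reject H₀

Derivation:
Pooled variance: s²_p = [26×5² + 16×7²]/(42) = 34.1429
s_p = 5.8432
SE = s_p×√(1/n₁ + 1/n₂) = 5.8432×√(1/27 + 1/17) = 1.8091
t = (x̄₁ - x̄₂)/SE = (78 - 73)/1.8091 = 2.7638
df = 42, t-critical = ±2.698
Decision: reject H₀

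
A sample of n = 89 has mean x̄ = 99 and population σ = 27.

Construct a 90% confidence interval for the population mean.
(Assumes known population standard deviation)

Answer: (94.2920, 103.7080)

Derivation:
Confidence level: 90%, α = 0.1
z_0.05 = 1.645
SE = σ/√n = 27/√89 = 2.8620
Margin of error = 1.645 × 2.8620 = 4.7080
CI: x̄ ± margin = 99 ± 4.7080
CI: (94.2920, 103.7080)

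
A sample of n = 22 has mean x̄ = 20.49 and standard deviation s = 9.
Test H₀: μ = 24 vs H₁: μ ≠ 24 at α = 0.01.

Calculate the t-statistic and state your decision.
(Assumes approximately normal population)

df = n - 1 = 21
SE = s/√n = 9/√22 = 1.9188
t = (x̄ - μ₀)/SE = (20.49 - 24)/1.9188 = -1.8293
Critical value: t_{0.005,21} = ±2.831
p-value ≈ 0.0816
Decision: fail to reject H₀

Answer: t = -1.8293, fail to reject H₀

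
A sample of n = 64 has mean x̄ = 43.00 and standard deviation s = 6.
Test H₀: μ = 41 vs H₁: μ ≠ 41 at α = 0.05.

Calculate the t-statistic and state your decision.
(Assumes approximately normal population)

Answer: t = 2.6667, reject H₀

Derivation:
df = n - 1 = 63
SE = s/√n = 6/√64 = 0.7500
t = (x̄ - μ₀)/SE = (43.00 - 41)/0.7500 = 2.6667
Critical value: t_{0.025,63} = ±1.998
p-value ≈ 0.0097
Decision: reject H₀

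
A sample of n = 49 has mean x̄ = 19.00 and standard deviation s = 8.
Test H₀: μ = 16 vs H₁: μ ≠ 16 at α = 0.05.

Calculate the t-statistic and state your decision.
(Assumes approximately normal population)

df = n - 1 = 48
SE = s/√n = 8/√49 = 1.1429
t = (x̄ - μ₀)/SE = (19.00 - 16)/1.1429 = 2.6249
Critical value: t_{0.025,48} = ±2.011
p-value ≈ 0.0116
Decision: reject H₀

Answer: t = 2.6249, reject H₀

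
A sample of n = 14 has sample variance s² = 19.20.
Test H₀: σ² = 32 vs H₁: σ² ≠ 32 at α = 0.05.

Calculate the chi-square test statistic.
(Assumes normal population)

df = n - 1 = 13
χ² = (n-1)s²/σ₀² = 13×19.20/32 = 7.8000
Critical values: χ²_{0.975,13} = 5.009, χ²_{0.025,13} = 24.736
Rejection region: χ² < 5.009 or χ² > 24.736
Decision: fail to reject H₀

Answer: χ² = 7.8000, fail to reject H₀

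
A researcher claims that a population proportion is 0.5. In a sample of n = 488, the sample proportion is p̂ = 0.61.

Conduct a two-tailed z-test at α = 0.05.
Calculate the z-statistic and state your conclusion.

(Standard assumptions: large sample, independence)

Answer: z = 4.8599, reject H₀

Derivation:
H₀: p = 0.5, H₁: p ≠ 0.5
Standard error: SE = √(p₀(1-p₀)/n) = √(0.5×0.5/488) = 0.022634
z-statistic: z = (p̂ - p₀)/SE = (0.61 - 0.5)/0.022634 = 4.8599
Critical value: z_0.025 = ±1.960
p-value < 0.0001
Decision: reject H₀ at α = 0.05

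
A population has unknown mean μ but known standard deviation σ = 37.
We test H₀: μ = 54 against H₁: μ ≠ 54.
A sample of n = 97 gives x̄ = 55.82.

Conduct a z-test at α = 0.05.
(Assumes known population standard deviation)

Standard error: SE = σ/√n = 37/√97 = 3.7568
z-statistic: z = (x̄ - μ₀)/SE = (55.82 - 54)/3.7568 = 0.4845
Critical value: ±1.960
p-value = 0.6280
Decision: fail to reject H₀

Answer: z = 0.4845, fail to reject H₀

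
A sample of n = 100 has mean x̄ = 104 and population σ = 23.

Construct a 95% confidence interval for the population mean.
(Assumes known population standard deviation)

Answer: (99.4920, 108.5080)

Derivation:
Confidence level: 95%, α = 0.05
z_0.025 = 1.960
SE = σ/√n = 23/√100 = 2.3000
Margin of error = 1.960 × 2.3000 = 4.5080
CI: x̄ ± margin = 104 ± 4.5080
CI: (99.4920, 108.5080)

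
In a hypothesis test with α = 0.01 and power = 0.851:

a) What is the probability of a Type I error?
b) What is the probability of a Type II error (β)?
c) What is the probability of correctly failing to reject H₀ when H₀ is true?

a) Type I error probability = α = 0.01
b) Power = P(reject H₀ | H₁ true) = 1 - β = 0.851, so Type II error probability = β = 1 - Power = 0.149
c) P(fail to reject H₀ | H₀ true) = 1 - α = 0.99

Answer: a) 0.01, b) 0.149, c) 0.99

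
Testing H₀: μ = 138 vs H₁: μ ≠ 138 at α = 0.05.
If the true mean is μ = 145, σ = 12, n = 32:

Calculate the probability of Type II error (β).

SE = σ/√n = 12/√32 = 2.1213
Critical values: μ₀ ± z_0.025×SE = 138 ± 1.960×2.1213
Acceptance region: (133.8423, 142.1577)
Under H₁ (μ = 145): z_high = (142.1577 - 145)/2.1213 = -1.3399, z_low = (133.8423 - 145)/2.1213 = -5.2598
β = P(not reject | H₁) = Φ(-1.3399) - Φ(-5.2598) ≈ 0.0901

Answer: β ≈ 0.0901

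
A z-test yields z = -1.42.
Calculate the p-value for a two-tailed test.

For z = -1.42:
p = 2×P(Z > |-1.42|) = 2×(1 - Φ(1.42)) = 0.1556

Answer: p-value ≈ 0.1556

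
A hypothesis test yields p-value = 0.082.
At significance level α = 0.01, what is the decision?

Compare p-value to α:
0.082 ≥ 0.01
Decision: fail to reject H₀

Answer: fail to reject H₀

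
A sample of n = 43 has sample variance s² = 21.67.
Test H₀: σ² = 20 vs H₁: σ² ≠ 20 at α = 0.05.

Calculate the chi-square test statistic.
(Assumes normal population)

df = n - 1 = 42
χ² = (n-1)s²/σ₀² = 42×21.67/20 = 45.5070
Critical values: χ²_{0.975,42} = 25.999, χ²_{0.025,42} = 61.777
Rejection region: χ² < 25.999 or χ² > 61.777
Decision: fail to reject H₀

Answer: χ² = 45.5070, fail to reject H₀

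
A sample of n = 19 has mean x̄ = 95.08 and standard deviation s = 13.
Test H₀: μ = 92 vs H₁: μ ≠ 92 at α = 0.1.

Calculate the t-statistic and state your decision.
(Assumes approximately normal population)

df = n - 1 = 18
SE = s/√n = 13/√19 = 2.9824
t = (x̄ - μ₀)/SE = (95.08 - 92)/2.9824 = 1.0327
Critical value: t_{0.05,18} = ±1.734
p-value ≈ 0.3154
Decision: fail to reject H₀

Answer: t = 1.0327, fail to reject H₀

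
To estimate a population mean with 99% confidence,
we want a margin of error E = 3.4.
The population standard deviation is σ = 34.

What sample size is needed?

Answer: n = 664

Derivation:
z_0.005 = 2.576
n = (z×σ/E)² = (2.576×34/3.4)²
n = 663.5776
Round up: n = 664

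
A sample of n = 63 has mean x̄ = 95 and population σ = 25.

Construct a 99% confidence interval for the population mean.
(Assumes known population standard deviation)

Answer: (86.8864, 103.1136)

Derivation:
Confidence level: 99%, α = 0.01
z_0.005 = 2.576
SE = σ/√n = 25/√63 = 3.1497
Margin of error = 2.576 × 3.1497 = 8.1136
CI: x̄ ± margin = 95 ± 8.1136
CI: (86.8864, 103.1136)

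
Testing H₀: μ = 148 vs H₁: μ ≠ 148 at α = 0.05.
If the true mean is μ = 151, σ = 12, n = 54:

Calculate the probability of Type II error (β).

SE = σ/√n = 12/√54 = 1.6330
Critical values: μ₀ ± z_0.025×SE = 148 ± 1.960×1.6330
Acceptance region: (144.7993, 151.2007)
Under H₁ (μ = 151): z_high = (151.2007 - 151)/1.6330 = 0.1229, z_low = (144.7993 - 151)/1.6330 = -3.7971
β = P(not reject | H₁) = Φ(0.1229) - Φ(-3.7971) ≈ 0.5488

Answer: β ≈ 0.5488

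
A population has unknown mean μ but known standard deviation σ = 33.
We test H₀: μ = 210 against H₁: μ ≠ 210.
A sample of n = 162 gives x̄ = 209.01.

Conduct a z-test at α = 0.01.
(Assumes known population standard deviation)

Answer: z = -0.3818, fail to reject H₀

Derivation:
Standard error: SE = σ/√n = 33/√162 = 2.5927
z-statistic: z = (x̄ - μ₀)/SE = (209.01 - 210)/2.5927 = -0.3818
Critical value: ±2.576
p-value = 0.7026
Decision: fail to reject H₀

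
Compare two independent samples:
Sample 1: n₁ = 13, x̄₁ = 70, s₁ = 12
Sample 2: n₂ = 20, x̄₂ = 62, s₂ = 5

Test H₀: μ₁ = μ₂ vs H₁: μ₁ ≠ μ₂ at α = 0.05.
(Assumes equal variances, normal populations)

Answer: t = 2.6637, reject H₀

Derivation:
Pooled variance: s²_p = [12×12² + 19×5²]/(31) = 71.0645
s_p = 8.4300
SE = s_p×√(1/n₁ + 1/n₂) = 8.4300×√(1/13 + 1/20) = 3.0033
t = (x̄₁ - x̄₂)/SE = (70 - 62)/3.0033 = 2.6637
df = 31, t-critical = ±2.040
Decision: reject H₀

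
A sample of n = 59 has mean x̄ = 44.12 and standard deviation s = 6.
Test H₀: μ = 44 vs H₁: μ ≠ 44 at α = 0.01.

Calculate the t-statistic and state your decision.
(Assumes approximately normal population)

Answer: t = 0.1536, fail to reject H₀

Derivation:
df = n - 1 = 58
SE = s/√n = 6/√59 = 0.7811
t = (x̄ - μ₀)/SE = (44.12 - 44)/0.7811 = 0.1536
Critical value: t_{0.005,58} = ±2.663
p-value ≈ 0.8785
Decision: fail to reject H₀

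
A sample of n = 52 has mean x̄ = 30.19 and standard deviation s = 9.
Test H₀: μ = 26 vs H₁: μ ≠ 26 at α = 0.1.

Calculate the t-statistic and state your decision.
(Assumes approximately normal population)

Answer: t = 3.3571, reject H₀

Derivation:
df = n - 1 = 51
SE = s/√n = 9/√52 = 1.2481
t = (x̄ - μ₀)/SE = (30.19 - 26)/1.2481 = 3.3571
Critical value: t_{0.05,51} = ±1.675
p-value ≈ 0.0015
Decision: reject H₀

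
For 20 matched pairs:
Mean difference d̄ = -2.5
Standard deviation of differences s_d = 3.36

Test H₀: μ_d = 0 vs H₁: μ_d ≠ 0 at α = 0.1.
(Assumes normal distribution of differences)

Answer: t = -3.3276, reject H₀

Derivation:
df = n - 1 = 19
SE = s_d/√n = 3.36/√20 = 0.7513
t = d̄/SE = -2.5/0.7513 = -3.3276
Critical value: t_{0.05,19} = ±1.729
p-value ≈ 0.0035
Decision: reject H₀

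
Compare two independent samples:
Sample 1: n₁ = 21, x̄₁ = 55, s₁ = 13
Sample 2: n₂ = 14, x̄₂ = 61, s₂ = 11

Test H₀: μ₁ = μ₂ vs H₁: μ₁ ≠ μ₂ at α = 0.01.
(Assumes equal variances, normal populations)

Answer: t = -1.4194, fail to reject H₀

Derivation:
Pooled variance: s²_p = [20×13² + 13×11²]/(33) = 150.0909
s_p = 12.2512
SE = s_p×√(1/n₁ + 1/n₂) = 12.2512×√(1/21 + 1/14) = 4.2271
t = (x̄₁ - x̄₂)/SE = (55 - 61)/4.2271 = -1.4194
df = 33, t-critical = ±2.733
Decision: fail to reject H₀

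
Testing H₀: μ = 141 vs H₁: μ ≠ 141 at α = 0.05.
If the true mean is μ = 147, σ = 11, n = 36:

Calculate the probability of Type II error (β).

SE = σ/√n = 11/√36 = 1.8333
Critical values: μ₀ ± z_0.025×SE = 141 ± 1.960×1.8333
Acceptance region: (137.4067, 144.5933)
Under H₁ (μ = 147): z_high = (144.5933 - 147)/1.8333 = -1.3128, z_low = (137.4067 - 147)/1.8333 = -5.2328
β = P(not reject | H₁) = Φ(-1.3128) - Φ(-5.2328) ≈ 0.0946

Answer: β ≈ 0.0946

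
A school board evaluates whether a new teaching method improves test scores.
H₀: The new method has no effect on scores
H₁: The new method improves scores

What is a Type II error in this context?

Answer: Failing to adopt an effective teaching method

Derivation:
Type I error: rejecting H₀ when it is actually true (false positive).
Type II error: failing to reject H₀ when H₁ is actually true (false negative).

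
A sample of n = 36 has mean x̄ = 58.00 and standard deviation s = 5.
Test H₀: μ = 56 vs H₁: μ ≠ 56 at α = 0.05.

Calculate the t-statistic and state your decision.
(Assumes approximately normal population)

Answer: t = 2.4001, reject H₀

Derivation:
df = n - 1 = 35
SE = s/√n = 5/√36 = 0.8333
t = (x̄ - μ₀)/SE = (58.00 - 56)/0.8333 = 2.4001
Critical value: t_{0.025,35} = ±2.030
p-value ≈ 0.0218
Decision: reject H₀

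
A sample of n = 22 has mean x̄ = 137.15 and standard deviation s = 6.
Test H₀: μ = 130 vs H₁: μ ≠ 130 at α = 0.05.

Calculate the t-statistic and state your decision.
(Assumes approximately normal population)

Answer: t = 5.5894, reject H₀

Derivation:
df = n - 1 = 21
SE = s/√n = 6/√22 = 1.2792
t = (x̄ - μ₀)/SE = (137.15 - 130)/1.2792 = 5.5894
Critical value: t_{0.025,21} = ±2.080
p-value < 0.0001
Decision: reject H₀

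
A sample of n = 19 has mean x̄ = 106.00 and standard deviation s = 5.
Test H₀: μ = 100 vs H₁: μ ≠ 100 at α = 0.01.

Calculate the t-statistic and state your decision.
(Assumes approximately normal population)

Answer: t = 5.2306, reject H₀

Derivation:
df = n - 1 = 18
SE = s/√n = 5/√19 = 1.1471
t = (x̄ - μ₀)/SE = (106.00 - 100)/1.1471 = 5.2306
Critical value: t_{0.005,18} = ±2.878
p-value ≈ 0.0001
Decision: reject H₀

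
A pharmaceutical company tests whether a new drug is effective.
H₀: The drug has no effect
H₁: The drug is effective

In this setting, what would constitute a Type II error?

Type I error (α): Rejecting H₀ when H₀ is true
Type II error (β): Failing to reject H₀ when H₁ is true

Answer: Failing to detect the drug's effect when it actually works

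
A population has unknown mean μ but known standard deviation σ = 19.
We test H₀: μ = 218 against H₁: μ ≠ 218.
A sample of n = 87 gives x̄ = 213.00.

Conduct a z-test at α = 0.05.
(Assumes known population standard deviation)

Answer: z = -2.4546, reject H₀

Derivation:
Standard error: SE = σ/√n = 19/√87 = 2.0370
z-statistic: z = (x̄ - μ₀)/SE = (213.00 - 218)/2.0370 = -2.4546
Critical value: ±1.960
p-value = 0.0141
Decision: reject H₀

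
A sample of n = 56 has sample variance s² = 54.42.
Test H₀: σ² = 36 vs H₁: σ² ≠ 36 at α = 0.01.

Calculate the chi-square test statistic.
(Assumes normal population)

Answer: χ² = 83.1417, fail to reject H₀

Derivation:
df = n - 1 = 55
χ² = (n-1)s²/σ₀² = 55×54.42/36 = 83.1417
Critical values: χ²_{0.995,55} = 31.735, χ²_{0.005,55} = 85.749
Rejection region: χ² < 31.735 or χ² > 85.749
Decision: fail to reject H₀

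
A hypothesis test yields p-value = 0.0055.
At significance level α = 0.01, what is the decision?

Answer: reject H₀

Derivation:
Compare p-value to α:
0.0055 < 0.01
Decision: reject H₀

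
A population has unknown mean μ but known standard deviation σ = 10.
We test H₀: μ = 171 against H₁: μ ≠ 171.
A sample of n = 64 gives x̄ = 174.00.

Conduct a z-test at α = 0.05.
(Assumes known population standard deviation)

Standard error: SE = σ/√n = 10/√64 = 1.2500
z-statistic: z = (x̄ - μ₀)/SE = (174.00 - 171)/1.2500 = 2.4000
Critical value: ±1.960
p-value = 0.0164
Decision: reject H₀

Answer: z = 2.4000, reject H₀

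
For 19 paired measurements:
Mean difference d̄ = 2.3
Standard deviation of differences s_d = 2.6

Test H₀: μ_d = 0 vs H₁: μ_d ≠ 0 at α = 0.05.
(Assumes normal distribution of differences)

df = n - 1 = 18
SE = s_d/√n = 2.6/√19 = 0.5965
t = d̄/SE = 2.3/0.5965 = 3.8558
Critical value: t_{0.025,18} = ±2.101
p-value ≈ 0.0012
Decision: reject H₀

Answer: t = 3.8558, reject H₀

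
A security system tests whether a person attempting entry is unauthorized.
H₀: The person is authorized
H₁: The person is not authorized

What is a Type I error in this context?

Type I error: rejecting H₀ when it is actually true (false positive).
Type II error: failing to reject H₀ when H₁ is actually true (false negative).

Answer: Denying entry to an authorized person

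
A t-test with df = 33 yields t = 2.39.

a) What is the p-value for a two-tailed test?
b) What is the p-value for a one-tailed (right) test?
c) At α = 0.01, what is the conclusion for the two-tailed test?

Using t-distribution with df = 33:
a) Two-tailed: p = 2×P(T > 2.39) = 0.0227
b) One-tailed: p = P(T > 2.39) = 0.0114
c) 0.0227 ≥ 0.01, fail to reject H₀

Answer: a) 0.0227, b) 0.0114, c) fail to reject H₀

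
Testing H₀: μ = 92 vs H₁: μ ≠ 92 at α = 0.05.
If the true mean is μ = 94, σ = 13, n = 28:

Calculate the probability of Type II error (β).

SE = σ/√n = 13/√28 = 2.4568
Critical values: μ₀ ± z_0.025×SE = 92 ± 1.960×2.4568
Acceptance region: (87.1847, 96.8153)
Under H₁ (μ = 94): z_high = (96.8153 - 94)/2.4568 = 1.1459, z_low = (87.1847 - 94)/2.4568 = -2.7741
β = P(not reject | H₁) = Φ(1.1459) - Φ(-2.7741) ≈ 0.8713

Answer: β ≈ 0.8713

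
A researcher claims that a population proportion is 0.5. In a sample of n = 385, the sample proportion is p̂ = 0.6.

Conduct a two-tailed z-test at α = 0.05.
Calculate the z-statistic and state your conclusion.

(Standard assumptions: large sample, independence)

Answer: z = 3.9243, reject H₀

Derivation:
H₀: p = 0.5, H₁: p ≠ 0.5
Standard error: SE = √(p₀(1-p₀)/n) = √(0.5×0.5/385) = 0.025482
z-statistic: z = (p̂ - p₀)/SE = (0.6 - 0.5)/0.025482 = 3.9243
Critical value: z_0.025 = ±1.960
p-value = 0.0001
Decision: reject H₀ at α = 0.05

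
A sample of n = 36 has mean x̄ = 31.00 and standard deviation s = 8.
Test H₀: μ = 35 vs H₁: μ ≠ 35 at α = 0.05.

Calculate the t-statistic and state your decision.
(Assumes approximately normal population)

Answer: t = -3.0001, reject H₀

Derivation:
df = n - 1 = 35
SE = s/√n = 8/√36 = 1.3333
t = (x̄ - μ₀)/SE = (31.00 - 35)/1.3333 = -3.0001
Critical value: t_{0.025,35} = ±2.030
p-value ≈ 0.0049
Decision: reject H₀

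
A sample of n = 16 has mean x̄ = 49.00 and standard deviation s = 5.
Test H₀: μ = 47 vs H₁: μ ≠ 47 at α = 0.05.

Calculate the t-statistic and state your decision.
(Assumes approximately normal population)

Answer: t = 1.6000, fail to reject H₀

Derivation:
df = n - 1 = 15
SE = s/√n = 5/√16 = 1.2500
t = (x̄ - μ₀)/SE = (49.00 - 47)/1.2500 = 1.6000
Critical value: t_{0.025,15} = ±2.131
p-value ≈ 0.1304
Decision: fail to reject H₀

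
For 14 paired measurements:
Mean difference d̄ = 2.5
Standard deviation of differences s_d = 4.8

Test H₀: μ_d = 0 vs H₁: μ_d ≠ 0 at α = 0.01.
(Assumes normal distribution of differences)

Answer: t = 1.9487, fail to reject H₀

Derivation:
df = n - 1 = 13
SE = s_d/√n = 4.8/√14 = 1.2829
t = d̄/SE = 2.5/1.2829 = 1.9487
Critical value: t_{0.005,13} = ±3.012
p-value ≈ 0.0732
Decision: fail to reject H₀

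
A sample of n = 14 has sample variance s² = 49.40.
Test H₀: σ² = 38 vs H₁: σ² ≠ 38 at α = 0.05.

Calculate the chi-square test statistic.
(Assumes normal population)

Answer: χ² = 16.9000, fail to reject H₀

Derivation:
df = n - 1 = 13
χ² = (n-1)s²/σ₀² = 13×49.40/38 = 16.9000
Critical values: χ²_{0.975,13} = 5.009, χ²_{0.025,13} = 24.736
Rejection region: χ² < 5.009 or χ² > 24.736
Decision: fail to reject H₀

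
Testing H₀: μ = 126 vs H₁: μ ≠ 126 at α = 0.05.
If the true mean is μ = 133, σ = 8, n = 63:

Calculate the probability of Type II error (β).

Answer: β ≈ 0.0000

Derivation:
SE = σ/√n = 8/√63 = 1.0079
Critical values: μ₀ ± z_0.025×SE = 126 ± 1.960×1.0079
Acceptance region: (124.0245, 127.9755)
Under H₁ (μ = 133): z_high = (127.9755 - 133)/1.0079 = -4.9851, z_low = (124.0245 - 133)/1.0079 = -8.9051
β = P(not reject | H₁) = Φ(-4.9851) - Φ(-8.9051) ≈ 0.0000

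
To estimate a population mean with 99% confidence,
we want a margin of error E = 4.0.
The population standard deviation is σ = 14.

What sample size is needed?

Answer: n = 82

Derivation:
z_0.005 = 2.576
n = (z×σ/E)² = (2.576×14/4.0)²
n = 81.2883
Round up: n = 82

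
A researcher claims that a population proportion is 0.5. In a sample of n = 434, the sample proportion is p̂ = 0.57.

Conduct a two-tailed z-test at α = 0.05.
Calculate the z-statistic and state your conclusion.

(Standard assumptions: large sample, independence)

Answer: z = 2.9165, reject H₀

Derivation:
H₀: p = 0.5, H₁: p ≠ 0.5
Standard error: SE = √(p₀(1-p₀)/n) = √(0.5×0.5/434) = 0.024001
z-statistic: z = (p̂ - p₀)/SE = (0.57 - 0.5)/0.024001 = 2.9165
Critical value: z_0.025 = ±1.960
p-value = 0.0035
Decision: reject H₀ at α = 0.05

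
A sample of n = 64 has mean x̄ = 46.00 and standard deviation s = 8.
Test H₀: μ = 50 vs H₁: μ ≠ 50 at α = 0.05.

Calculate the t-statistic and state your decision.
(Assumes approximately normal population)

df = n - 1 = 63
SE = s/√n = 8/√64 = 1.0000
t = (x̄ - μ₀)/SE = (46.00 - 50)/1.0000 = -4.0000
Critical value: t_{0.025,63} = ±1.998
p-value ≈ 0.0002
Decision: reject H₀

Answer: t = -4.0000, reject H₀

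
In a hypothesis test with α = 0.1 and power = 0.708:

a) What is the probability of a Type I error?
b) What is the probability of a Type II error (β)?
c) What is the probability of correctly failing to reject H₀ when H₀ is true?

a) Type I error probability = α = 0.1
b) Power = P(reject H₀ | H₁ true) = 1 - β = 0.708, so Type II error probability = β = 1 - Power = 0.292
c) P(fail to reject H₀ | H₀ true) = 1 - α = 0.9

Answer: a) 0.1, b) 0.292, c) 0.9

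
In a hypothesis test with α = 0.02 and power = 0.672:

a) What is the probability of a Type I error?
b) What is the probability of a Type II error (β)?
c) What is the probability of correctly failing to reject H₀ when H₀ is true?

Answer: a) 0.02, b) 0.328, c) 0.98

Derivation:
a) Type I error probability = α = 0.02
b) Power = P(reject H₀ | H₁ true) = 1 - β = 0.672, so Type II error probability = β = 1 - Power = 0.328
c) P(fail to reject H₀ | H₀ true) = 1 - α = 0.98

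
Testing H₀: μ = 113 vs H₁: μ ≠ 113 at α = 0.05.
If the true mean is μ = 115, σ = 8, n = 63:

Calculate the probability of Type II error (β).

SE = σ/√n = 8/√63 = 1.0079
Critical values: μ₀ ± z_0.025×SE = 113 ± 1.960×1.0079
Acceptance region: (111.0245, 114.9755)
Under H₁ (μ = 115): z_high = (114.9755 - 115)/1.0079 = -0.0243, z_low = (111.0245 - 115)/1.0079 = -3.9443
β = P(not reject | H₁) = Φ(-0.0243) - Φ(-3.9443) ≈ 0.4903

Answer: β ≈ 0.4903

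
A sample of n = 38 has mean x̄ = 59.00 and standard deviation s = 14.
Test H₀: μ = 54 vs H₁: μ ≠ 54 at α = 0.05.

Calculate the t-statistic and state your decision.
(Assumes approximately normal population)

df = n - 1 = 37
SE = s/√n = 14/√38 = 2.2711
t = (x̄ - μ₀)/SE = (59.00 - 54)/2.2711 = 2.2016
Critical value: t_{0.025,37} = ±2.026
p-value ≈ 0.0340
Decision: reject H₀

Answer: t = 2.2016, reject H₀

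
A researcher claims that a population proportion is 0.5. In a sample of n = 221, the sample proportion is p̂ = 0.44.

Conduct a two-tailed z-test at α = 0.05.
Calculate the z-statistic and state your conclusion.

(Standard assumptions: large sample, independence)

Answer: z = -1.7839, fail to reject H₀

Derivation:
H₀: p = 0.5, H₁: p ≠ 0.5
Standard error: SE = √(p₀(1-p₀)/n) = √(0.5×0.5/221) = 0.033634
z-statistic: z = (p̂ - p₀)/SE = (0.44 - 0.5)/0.033634 = -1.7839
Critical value: z_0.025 = ±1.960
p-value = 0.0744
Decision: fail to reject H₀ at α = 0.05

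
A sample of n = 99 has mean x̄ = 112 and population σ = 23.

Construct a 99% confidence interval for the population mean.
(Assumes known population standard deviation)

Answer: (106.0453, 117.9547)

Derivation:
Confidence level: 99%, α = 0.01
z_0.005 = 2.576
SE = σ/√n = 23/√99 = 2.3116
Margin of error = 2.576 × 2.3116 = 5.9547
CI: x̄ ± margin = 112 ± 5.9547
CI: (106.0453, 117.9547)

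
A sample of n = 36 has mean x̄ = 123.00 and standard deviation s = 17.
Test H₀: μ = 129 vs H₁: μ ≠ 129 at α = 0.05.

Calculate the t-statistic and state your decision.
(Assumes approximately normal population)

Answer: t = -2.1177, reject H₀

Derivation:
df = n - 1 = 35
SE = s/√n = 17/√36 = 2.8333
t = (x̄ - μ₀)/SE = (123.00 - 129)/2.8333 = -2.1177
Critical value: t_{0.025,35} = ±2.030
p-value ≈ 0.0414
Decision: reject H₀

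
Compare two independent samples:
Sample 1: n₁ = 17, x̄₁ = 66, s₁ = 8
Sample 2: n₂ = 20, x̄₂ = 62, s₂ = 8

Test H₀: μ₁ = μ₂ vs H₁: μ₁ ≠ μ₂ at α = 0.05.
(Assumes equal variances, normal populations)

Answer: t = 1.5157, fail to reject H₀

Derivation:
Pooled variance: s²_p = [16×8² + 19×8²]/(35) = 64.0000
s_p = 8.0000
SE = s_p×√(1/n₁ + 1/n₂) = 8.0000×√(1/17 + 1/20) = 2.6391
t = (x̄₁ - x̄₂)/SE = (66 - 62)/2.6391 = 1.5157
df = 35, t-critical = ±2.030
Decision: fail to reject H₀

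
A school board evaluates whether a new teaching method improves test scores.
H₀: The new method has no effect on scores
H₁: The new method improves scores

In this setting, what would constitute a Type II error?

Answer: Failing to adopt an effective teaching method

Derivation:
A Type I error (probability α) occurs when we reject a true H₀.
A Type II error (probability β) occurs when we fail to reject a false H₀.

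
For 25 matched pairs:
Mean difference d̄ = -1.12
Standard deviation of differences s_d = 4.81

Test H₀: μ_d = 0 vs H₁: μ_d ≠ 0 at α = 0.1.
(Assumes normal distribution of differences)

df = n - 1 = 24
SE = s_d/√n = 4.81/√25 = 0.9620
t = d̄/SE = -1.12/0.9620 = -1.1642
Critical value: t_{0.05,24} = ±1.711
p-value ≈ 0.2558
Decision: fail to reject H₀

Answer: t = -1.1642, fail to reject H₀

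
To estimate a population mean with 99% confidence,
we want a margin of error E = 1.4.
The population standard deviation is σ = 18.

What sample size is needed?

z_0.005 = 2.576
n = (z×σ/E)² = (2.576×18/1.4)²
n = 1096.9344
Round up: n = 1097

Answer: n = 1097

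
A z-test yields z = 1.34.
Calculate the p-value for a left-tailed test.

Answer: p-value ≈ 0.9099

Derivation:
For z = 1.34:
p = P(Z < 1.34) = Φ(1.34) = 0.9099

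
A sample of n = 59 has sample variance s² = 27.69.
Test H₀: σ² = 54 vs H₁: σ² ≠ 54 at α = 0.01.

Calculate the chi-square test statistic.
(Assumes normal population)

Answer: χ² = 29.7411, reject H₀

Derivation:
df = n - 1 = 58
χ² = (n-1)s²/σ₀² = 58×27.69/54 = 29.7411
Critical values: χ²_{0.995,58} = 34.008, χ²_{0.005,58} = 89.477
Rejection region: χ² < 34.008 or χ² > 89.477
Decision: reject H₀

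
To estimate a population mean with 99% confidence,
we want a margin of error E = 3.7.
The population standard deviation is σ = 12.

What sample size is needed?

z_0.005 = 2.576
n = (z×σ/E)² = (2.576×12/3.7)²
n = 69.7993
Round up: n = 70

Answer: n = 70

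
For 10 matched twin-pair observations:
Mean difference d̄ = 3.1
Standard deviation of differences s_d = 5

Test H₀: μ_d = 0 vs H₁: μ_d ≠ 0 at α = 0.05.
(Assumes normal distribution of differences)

Answer: t = 1.9607, fail to reject H₀

Derivation:
df = n - 1 = 9
SE = s_d/√n = 5/√10 = 1.5811
t = d̄/SE = 3.1/1.5811 = 1.9607
Critical value: t_{0.025,9} = ±2.262
p-value ≈ 0.0816
Decision: fail to reject H₀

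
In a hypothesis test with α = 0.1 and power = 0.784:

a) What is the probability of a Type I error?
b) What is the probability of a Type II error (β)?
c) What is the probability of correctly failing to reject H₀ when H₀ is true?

Answer: a) 0.1, b) 0.216, c) 0.9

Derivation:
a) Type I error probability = α = 0.1
b) Power = P(reject H₀ | H₁ true) = 1 - β = 0.784, so Type II error probability = β = 1 - Power = 0.216
c) P(fail to reject H₀ | H₀ true) = 1 - α = 0.9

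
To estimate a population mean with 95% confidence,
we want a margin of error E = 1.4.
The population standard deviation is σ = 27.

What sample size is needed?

z_0.025 = 1.960
n = (z×σ/E)² = (1.960×27/1.4)²
n = 1428.8400
Round up: n = 1429

Answer: n = 1429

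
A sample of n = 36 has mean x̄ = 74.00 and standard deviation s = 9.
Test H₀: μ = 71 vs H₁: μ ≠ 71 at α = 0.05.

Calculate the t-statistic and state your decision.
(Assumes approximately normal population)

df = n - 1 = 35
SE = s/√n = 9/√36 = 1.5000
t = (x̄ - μ₀)/SE = (74.00 - 71)/1.5000 = 2.0000
Critical value: t_{0.025,35} = ±2.030
p-value ≈ 0.0533
Decision: fail to reject H₀

Answer: t = 2.0000, fail to reject H₀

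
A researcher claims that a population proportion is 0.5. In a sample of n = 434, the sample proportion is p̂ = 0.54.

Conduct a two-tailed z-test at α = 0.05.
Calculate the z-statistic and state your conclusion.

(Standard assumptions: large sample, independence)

Answer: z = 1.6666, fail to reject H₀

Derivation:
H₀: p = 0.5, H₁: p ≠ 0.5
Standard error: SE = √(p₀(1-p₀)/n) = √(0.5×0.5/434) = 0.024001
z-statistic: z = (p̂ - p₀)/SE = (0.54 - 0.5)/0.024001 = 1.6666
Critical value: z_0.025 = ±1.960
p-value = 0.0956
Decision: fail to reject H₀ at α = 0.05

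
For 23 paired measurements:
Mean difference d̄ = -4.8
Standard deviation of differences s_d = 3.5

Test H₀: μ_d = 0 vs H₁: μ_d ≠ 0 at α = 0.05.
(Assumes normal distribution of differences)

Answer: t = -6.5771, reject H₀

Derivation:
df = n - 1 = 22
SE = s_d/√n = 3.5/√23 = 0.7298
t = d̄/SE = -4.8/0.7298 = -6.5771
Critical value: t_{0.025,22} = ±2.074
p-value < 0.0001
Decision: reject H₀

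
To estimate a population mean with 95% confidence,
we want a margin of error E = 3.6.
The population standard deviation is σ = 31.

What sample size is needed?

z_0.025 = 1.960
n = (z×σ/E)² = (1.960×31/3.6)²
n = 284.8594
Round up: n = 285

Answer: n = 285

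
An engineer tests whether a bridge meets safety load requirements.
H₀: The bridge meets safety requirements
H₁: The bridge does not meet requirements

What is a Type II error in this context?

Answer: Declaring an unsafe bridge to be safe

Derivation:
Type I error: rejecting H₀ when it is actually true (false positive).
Type II error: failing to reject H₀ when H₁ is actually true (false negative).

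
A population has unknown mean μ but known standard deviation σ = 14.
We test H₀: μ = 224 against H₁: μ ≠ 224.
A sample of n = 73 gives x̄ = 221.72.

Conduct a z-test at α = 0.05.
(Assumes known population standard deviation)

Answer: z = -1.3914, fail to reject H₀

Derivation:
Standard error: SE = σ/√n = 14/√73 = 1.6386
z-statistic: z = (x̄ - μ₀)/SE = (221.72 - 224)/1.6386 = -1.3914
Critical value: ±1.960
p-value = 0.1641
Decision: fail to reject H₀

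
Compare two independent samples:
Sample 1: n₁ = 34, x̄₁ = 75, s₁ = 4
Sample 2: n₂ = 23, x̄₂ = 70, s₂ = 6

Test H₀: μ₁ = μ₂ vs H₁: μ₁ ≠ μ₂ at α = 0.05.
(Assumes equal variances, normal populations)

Answer: t = 3.7804, reject H₀

Derivation:
Pooled variance: s²_p = [33×4² + 22×6²]/(55) = 24.0000
s_p = 4.8990
SE = s_p×√(1/n₁ + 1/n₂) = 4.8990×√(1/34 + 1/23) = 1.3226
t = (x̄₁ - x̄₂)/SE = (75 - 70)/1.3226 = 3.7804
df = 55, t-critical = ±2.004
Decision: reject H₀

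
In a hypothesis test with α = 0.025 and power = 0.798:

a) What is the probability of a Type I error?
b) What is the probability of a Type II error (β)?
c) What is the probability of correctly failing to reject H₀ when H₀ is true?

a) Type I error probability = α = 0.025
b) Power = P(reject H₀ | H₁ true) = 1 - β = 0.798, so Type II error probability = β = 1 - Power = 0.202
c) P(fail to reject H₀ | H₀ true) = 1 - α = 0.975

Answer: a) 0.025, b) 0.202, c) 0.975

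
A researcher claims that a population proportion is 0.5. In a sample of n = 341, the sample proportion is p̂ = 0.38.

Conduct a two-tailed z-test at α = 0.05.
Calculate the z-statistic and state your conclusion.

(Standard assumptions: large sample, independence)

Answer: z = -4.4318, reject H₀

Derivation:
H₀: p = 0.5, H₁: p ≠ 0.5
Standard error: SE = √(p₀(1-p₀)/n) = √(0.5×0.5/341) = 0.027077
z-statistic: z = (p̂ - p₀)/SE = (0.38 - 0.5)/0.027077 = -4.4318
Critical value: z_0.025 = ±1.960
p-value < 0.0001
Decision: reject H₀ at α = 0.05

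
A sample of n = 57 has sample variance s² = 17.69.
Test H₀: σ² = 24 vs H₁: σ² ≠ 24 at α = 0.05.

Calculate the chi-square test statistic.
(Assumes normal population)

Answer: χ² = 41.2767, fail to reject H₀

Derivation:
df = n - 1 = 56
χ² = (n-1)s²/σ₀² = 56×17.69/24 = 41.2767
Critical values: χ²_{0.975,56} = 37.212, χ²_{0.025,56} = 78.567
Rejection region: χ² < 37.212 or χ² > 78.567
Decision: fail to reject H₀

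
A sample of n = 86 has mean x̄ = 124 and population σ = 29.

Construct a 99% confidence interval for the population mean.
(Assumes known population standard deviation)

Answer: (115.9443, 132.0557)

Derivation:
Confidence level: 99%, α = 0.01
z_0.005 = 2.576
SE = σ/√n = 29/√86 = 3.1272
Margin of error = 2.576 × 3.1272 = 8.0557
CI: x̄ ± margin = 124 ± 8.0557
CI: (115.9443, 132.0557)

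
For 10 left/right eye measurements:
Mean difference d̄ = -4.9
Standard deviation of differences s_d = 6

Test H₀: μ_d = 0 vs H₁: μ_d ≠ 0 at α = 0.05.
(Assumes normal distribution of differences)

Answer: t = -2.5825, reject H₀

Derivation:
df = n - 1 = 9
SE = s_d/√n = 6/√10 = 1.8974
t = d̄/SE = -4.9/1.8974 = -2.5825
Critical value: t_{0.025,9} = ±2.262
p-value ≈ 0.0296
Decision: reject H₀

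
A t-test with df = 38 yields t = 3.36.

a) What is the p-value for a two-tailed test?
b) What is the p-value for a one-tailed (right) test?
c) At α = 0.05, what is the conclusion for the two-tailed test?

Using t-distribution with df = 38:
a) Two-tailed: p = 2×P(T > 3.36) = 0.0018
b) One-tailed: p = P(T > 3.36) = 0.0009
c) 0.0018 < 0.05, reject H₀

Answer: a) 0.0018, b) 0.0009, c) reject H₀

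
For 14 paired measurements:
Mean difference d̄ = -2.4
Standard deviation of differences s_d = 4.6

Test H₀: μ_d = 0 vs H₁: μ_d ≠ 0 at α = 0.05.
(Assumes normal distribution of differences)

Answer: t = -1.9522, fail to reject H₀

Derivation:
df = n - 1 = 13
SE = s_d/√n = 4.6/√14 = 1.2294
t = d̄/SE = -2.4/1.2294 = -1.9522
Critical value: t_{0.025,13} = ±2.160
p-value ≈ 0.0728
Decision: fail to reject H₀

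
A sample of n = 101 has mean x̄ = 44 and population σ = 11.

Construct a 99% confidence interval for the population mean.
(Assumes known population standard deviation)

Confidence level: 99%, α = 0.01
z_0.005 = 2.576
SE = σ/√n = 11/√101 = 1.0945
Margin of error = 2.576 × 1.0945 = 2.8194
CI: x̄ ± margin = 44 ± 2.8194
CI: (41.1806, 46.8194)

Answer: (41.1806, 46.8194)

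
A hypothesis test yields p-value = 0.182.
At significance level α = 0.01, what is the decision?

Answer: fail to reject H₀

Derivation:
Compare p-value to α:
0.182 ≥ 0.01
Decision: fail to reject H₀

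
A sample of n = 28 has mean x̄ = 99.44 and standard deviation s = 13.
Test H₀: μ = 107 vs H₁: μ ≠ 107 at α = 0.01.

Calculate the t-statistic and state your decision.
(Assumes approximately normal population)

df = n - 1 = 27
SE = s/√n = 13/√28 = 2.4568
t = (x̄ - μ₀)/SE = (99.44 - 107)/2.4568 = -3.0772
Critical value: t_{0.005,27} = ±2.771
p-value ≈ 0.0048
Decision: reject H₀

Answer: t = -3.0772, reject H₀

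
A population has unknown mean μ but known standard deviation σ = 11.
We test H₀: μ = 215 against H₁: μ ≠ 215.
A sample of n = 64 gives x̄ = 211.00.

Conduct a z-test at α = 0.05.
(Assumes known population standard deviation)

Standard error: SE = σ/√n = 11/√64 = 1.3750
z-statistic: z = (x̄ - μ₀)/SE = (211.00 - 215)/1.3750 = -2.9091
Critical value: ±1.960
p-value = 0.0036
Decision: reject H₀

Answer: z = -2.9091, reject H₀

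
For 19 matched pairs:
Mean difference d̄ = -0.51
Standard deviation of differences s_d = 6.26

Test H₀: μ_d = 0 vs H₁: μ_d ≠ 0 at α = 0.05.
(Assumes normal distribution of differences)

Answer: t = -0.3551, fail to reject H₀

Derivation:
df = n - 1 = 18
SE = s_d/√n = 6.26/√19 = 1.4361
t = d̄/SE = -0.51/1.4361 = -0.3551
Critical value: t_{0.025,18} = ±2.101
p-value ≈ 0.7266
Decision: fail to reject H₀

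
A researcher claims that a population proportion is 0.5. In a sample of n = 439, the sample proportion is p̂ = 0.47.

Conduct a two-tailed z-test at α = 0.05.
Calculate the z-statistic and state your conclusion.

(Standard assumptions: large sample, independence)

Answer: z = -1.2571, fail to reject H₀

Derivation:
H₀: p = 0.5, H₁: p ≠ 0.5
Standard error: SE = √(p₀(1-p₀)/n) = √(0.5×0.5/439) = 0.023864
z-statistic: z = (p̂ - p₀)/SE = (0.47 - 0.5)/0.023864 = -1.2571
Critical value: z_0.025 = ±1.960
p-value = 0.2087
Decision: fail to reject H₀ at α = 0.05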